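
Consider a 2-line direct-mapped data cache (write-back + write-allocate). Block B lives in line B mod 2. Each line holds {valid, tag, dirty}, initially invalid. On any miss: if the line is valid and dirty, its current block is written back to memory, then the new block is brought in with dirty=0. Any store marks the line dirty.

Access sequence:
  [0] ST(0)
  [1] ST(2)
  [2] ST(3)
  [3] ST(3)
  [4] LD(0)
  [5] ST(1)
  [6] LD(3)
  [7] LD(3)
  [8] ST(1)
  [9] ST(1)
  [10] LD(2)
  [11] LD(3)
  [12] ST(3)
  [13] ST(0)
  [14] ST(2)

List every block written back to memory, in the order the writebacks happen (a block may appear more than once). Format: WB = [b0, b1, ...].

0: W B0 -> L0 miss  d=D]
1: W B2 -> L0 miss wb->B0  d=D]
2: W B3 -> L1 miss  d=D]
3: W B3 -> L1 hit  d=D]
4: R B0 -> L0 miss wb->B2  d=-]
5: W B1 -> L1 miss wb->B3  d=D]
6: R B3 -> L1 miss wb->B1  d=-]
7: R B3 -> L1 hit  d=-]
8: W B1 -> L1 miss  d=D]
9: W B1 -> L1 hit  d=D]
10: R B2 -> L0 miss  d=-]
11: R B3 -> L1 miss wb->B1  d=-]
12: W B3 -> L1 hit  d=D]
13: W B0 -> L0 miss  d=D]
14: W B2 -> L0 miss wb->B0  d=D]

WB = [0, 2, 3, 1, 1, 0]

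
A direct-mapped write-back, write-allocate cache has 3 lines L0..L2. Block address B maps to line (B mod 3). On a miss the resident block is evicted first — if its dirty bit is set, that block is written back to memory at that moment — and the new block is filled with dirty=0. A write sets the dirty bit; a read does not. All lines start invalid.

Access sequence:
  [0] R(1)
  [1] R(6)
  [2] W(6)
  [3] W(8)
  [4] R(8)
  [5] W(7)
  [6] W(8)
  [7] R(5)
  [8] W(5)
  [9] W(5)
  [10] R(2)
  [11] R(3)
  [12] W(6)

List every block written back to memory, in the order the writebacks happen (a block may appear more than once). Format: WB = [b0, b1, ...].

0: R B1 -> L1 miss  d=-]
1: R B6 -> L0 miss  d=-]
2: W B6 -> L0 hit  d=D]
3: W B8 -> L2 miss  d=D]
4: R B8 -> L2 hit  d=D]
5: W B7 -> L1 miss  d=D]
6: W B8 -> L2 hit  d=D]
7: R B5 -> L2 miss wb->B8  d=-]
8: W B5 -> L2 hit  d=D]
9: W B5 -> L2 hit  d=D]
10: R B2 -> L2 miss wb->B5  d=-]
11: R B3 -> L0 miss wb->B6  d=-]
12: W B6 -> L0 miss  d=D]

WB = [8, 5, 6]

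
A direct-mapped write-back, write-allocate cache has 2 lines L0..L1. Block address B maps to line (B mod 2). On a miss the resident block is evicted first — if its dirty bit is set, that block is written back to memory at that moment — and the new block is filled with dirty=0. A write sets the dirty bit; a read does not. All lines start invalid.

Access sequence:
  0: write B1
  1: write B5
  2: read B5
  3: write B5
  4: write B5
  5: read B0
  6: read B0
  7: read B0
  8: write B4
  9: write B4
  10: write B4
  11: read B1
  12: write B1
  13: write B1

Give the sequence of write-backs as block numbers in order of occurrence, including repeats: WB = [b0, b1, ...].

WB = [1, 5]

0: W B1 -> L1 miss  d=D]
1: W B5 -> L1 miss wb->B1  d=D]
2: R B5 -> L1 hit  d=D]
3: W B5 -> L1 hit  d=D]
4: W B5 -> L1 hit  d=D]
5: R B0 -> L0 miss  d=-]
6: R B0 -> L0 hit  d=-]
7: R B0 -> L0 hit  d=-]
8: W B4 -> L0 miss  d=D]
9: W B4 -> L0 hit  d=D]
10: W B4 -> L0 hit  d=D]
11: R B1 -> L1 miss wb->B5  d=-]
12: W B1 -> L1 hit  d=D]
13: W B1 -> L1 hit  d=D]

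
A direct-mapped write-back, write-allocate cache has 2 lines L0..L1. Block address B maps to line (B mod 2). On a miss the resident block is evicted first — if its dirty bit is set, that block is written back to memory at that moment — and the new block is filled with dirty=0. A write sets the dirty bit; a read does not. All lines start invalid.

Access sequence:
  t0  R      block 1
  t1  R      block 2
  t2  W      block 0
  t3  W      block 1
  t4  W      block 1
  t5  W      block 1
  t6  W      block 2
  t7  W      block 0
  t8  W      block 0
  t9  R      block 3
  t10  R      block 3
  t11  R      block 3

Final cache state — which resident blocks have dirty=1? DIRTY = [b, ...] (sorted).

DIRTY = [0]

  0 | R B1 → L1 miss [-]
  1 | R B2 → L0 miss [-]
  2 | W B0 → L0 miss [D]
  3 | W B1 → L1 hit [D]
  4 | W B1 → L1 hit [D]
  5 | W B1 → L1 hit [D]
  6 | W B2 → L0 miss wb→B0 [D]
  7 | W B0 → L0 miss wb→B2 [D]
  8 | W B0 → L0 hit [D]
  9 | R B3 → L1 miss wb→B1 [-]
  10 | R B3 → L1 hit [-]
  11 | R B3 → L1 hit [-]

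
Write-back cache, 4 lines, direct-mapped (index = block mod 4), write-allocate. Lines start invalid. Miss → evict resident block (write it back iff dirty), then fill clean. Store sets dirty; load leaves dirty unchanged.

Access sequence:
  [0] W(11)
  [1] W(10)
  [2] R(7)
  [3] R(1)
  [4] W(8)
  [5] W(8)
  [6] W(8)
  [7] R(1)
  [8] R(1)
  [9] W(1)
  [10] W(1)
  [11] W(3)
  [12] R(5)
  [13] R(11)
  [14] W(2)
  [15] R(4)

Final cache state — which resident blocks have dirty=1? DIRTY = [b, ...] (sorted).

0: W B11 → L3 miss [D]
1: W B10 → L2 miss [D]
2: R B7 → L3 miss wb→B11 [-]
3: R B1 → L1 miss [-]
4: W B8 → L0 miss [D]
5: W B8 → L0 hit [D]
6: W B8 → L0 hit [D]
7: R B1 → L1 hit [-]
8: R B1 → L1 hit [-]
9: W B1 → L1 hit [D]
10: W B1 → L1 hit [D]
11: W B3 → L3 miss [D]
12: R B5 → L1 miss wb→B1 [-]
13: R B11 → L3 miss wb→B3 [-]
14: W B2 → L2 miss wb→B10 [D]
15: R B4 → L0 miss wb→B8 [-]

DIRTY = [2]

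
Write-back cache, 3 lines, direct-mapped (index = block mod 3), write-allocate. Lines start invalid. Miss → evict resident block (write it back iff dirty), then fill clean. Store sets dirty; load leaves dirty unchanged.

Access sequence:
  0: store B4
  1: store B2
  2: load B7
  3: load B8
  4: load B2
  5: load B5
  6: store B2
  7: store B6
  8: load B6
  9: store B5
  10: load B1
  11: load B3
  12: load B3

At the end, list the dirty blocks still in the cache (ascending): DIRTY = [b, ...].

0: W B4 → L1 miss [D]
1: W B2 → L2 miss [D]
2: R B7 → L1 miss wb→B4 [-]
3: R B8 → L2 miss wb→B2 [-]
4: R B2 → L2 miss [-]
5: R B5 → L2 miss [-]
6: W B2 → L2 miss [D]
7: W B6 → L0 miss [D]
8: R B6 → L0 hit [D]
9: W B5 → L2 miss wb→B2 [D]
10: R B1 → L1 miss [-]
11: R B3 → L0 miss wb→B6 [-]
12: R B3 → L0 hit [-]

DIRTY = [5]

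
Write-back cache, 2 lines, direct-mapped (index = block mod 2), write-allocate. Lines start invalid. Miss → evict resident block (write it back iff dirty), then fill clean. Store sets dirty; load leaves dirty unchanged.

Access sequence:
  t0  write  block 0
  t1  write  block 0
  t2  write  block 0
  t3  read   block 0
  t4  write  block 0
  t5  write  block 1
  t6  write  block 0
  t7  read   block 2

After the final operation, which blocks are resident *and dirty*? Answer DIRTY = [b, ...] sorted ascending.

DIRTY = [1]

  0 | W B0 → L0 miss [D]
  1 | W B0 → L0 hit [D]
  2 | W B0 → L0 hit [D]
  3 | R B0 → L0 hit [D]
  4 | W B0 → L0 hit [D]
  5 | W B1 → L1 miss [D]
  6 | W B0 → L0 hit [D]
  7 | R B2 → L0 miss wb→B0 [-]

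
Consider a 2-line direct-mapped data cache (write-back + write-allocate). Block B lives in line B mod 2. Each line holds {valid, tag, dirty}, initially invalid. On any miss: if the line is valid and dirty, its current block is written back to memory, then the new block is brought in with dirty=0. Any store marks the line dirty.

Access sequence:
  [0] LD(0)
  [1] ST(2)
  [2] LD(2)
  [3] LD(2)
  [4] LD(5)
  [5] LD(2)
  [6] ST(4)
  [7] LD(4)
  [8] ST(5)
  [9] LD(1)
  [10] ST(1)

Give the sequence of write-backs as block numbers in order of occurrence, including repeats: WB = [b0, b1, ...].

0: R B0 → L0 miss [-]
1: W B2 → L0 miss [D]
2: R B2 → L0 hit [D]
3: R B2 → L0 hit [D]
4: R B5 → L1 miss [-]
5: R B2 → L0 hit [D]
6: W B4 → L0 miss wb→B2 [D]
7: R B4 → L0 hit [D]
8: W B5 → L1 hit [D]
9: R B1 → L1 miss wb→B5 [-]
10: W B1 → L1 hit [D]

WB = [2, 5]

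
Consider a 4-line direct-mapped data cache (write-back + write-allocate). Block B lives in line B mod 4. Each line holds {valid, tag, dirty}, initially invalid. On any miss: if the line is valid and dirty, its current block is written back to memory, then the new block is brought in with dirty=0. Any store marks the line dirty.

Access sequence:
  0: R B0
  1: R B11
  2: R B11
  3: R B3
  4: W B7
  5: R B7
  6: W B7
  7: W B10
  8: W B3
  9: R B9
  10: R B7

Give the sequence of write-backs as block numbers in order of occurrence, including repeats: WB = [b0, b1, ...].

0: R B0 -> L0 miss  d=-]
1: R B11 -> L3 miss  d=-]
2: R B11 -> L3 hit  d=-]
3: R B3 -> L3 miss  d=-]
4: W B7 -> L3 miss  d=D]
5: R B7 -> L3 hit  d=D]
6: W B7 -> L3 hit  d=D]
7: W B10 -> L2 miss  d=D]
8: W B3 -> L3 miss wb->B7  d=D]
9: R B9 -> L1 miss  d=-]
10: R B7 -> L3 miss wb->B3  d=-]

WB = [7, 3]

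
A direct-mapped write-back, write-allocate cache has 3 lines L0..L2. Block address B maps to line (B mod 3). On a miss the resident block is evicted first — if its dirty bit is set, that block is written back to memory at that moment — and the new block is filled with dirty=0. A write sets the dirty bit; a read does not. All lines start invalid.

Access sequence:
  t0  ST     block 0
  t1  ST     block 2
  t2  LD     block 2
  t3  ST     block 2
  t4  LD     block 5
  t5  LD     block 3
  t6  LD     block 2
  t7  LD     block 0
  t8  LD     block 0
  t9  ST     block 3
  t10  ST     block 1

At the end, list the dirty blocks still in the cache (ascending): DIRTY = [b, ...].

0: W B0 → L0 miss [D]
1: W B2 → L2 miss [D]
2: R B2 → L2 hit [D]
3: W B2 → L2 hit [D]
4: R B5 → L2 miss wb→B2 [-]
5: R B3 → L0 miss wb→B0 [-]
6: R B2 → L2 miss [-]
7: R B0 → L0 miss [-]
8: R B0 → L0 hit [-]
9: W B3 → L0 miss [D]
10: W B1 → L1 miss [D]

DIRTY = [1, 3]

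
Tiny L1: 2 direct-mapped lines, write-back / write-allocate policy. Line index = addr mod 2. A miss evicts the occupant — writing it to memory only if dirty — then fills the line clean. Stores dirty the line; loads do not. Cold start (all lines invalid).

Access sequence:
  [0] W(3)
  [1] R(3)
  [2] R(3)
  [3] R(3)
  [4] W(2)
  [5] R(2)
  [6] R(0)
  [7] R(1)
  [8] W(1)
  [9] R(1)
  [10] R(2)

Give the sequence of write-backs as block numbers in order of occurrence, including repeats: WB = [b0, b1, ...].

WB = [2, 3]

  0 | W B3 → L1 miss [D]
  1 | R B3 → L1 hit [D]
  2 | R B3 → L1 hit [D]
  3 | R B3 → L1 hit [D]
  4 | W B2 → L0 miss [D]
  5 | R B2 → L0 hit [D]
  6 | R B0 → L0 miss wb→B2 [-]
  7 | R B1 → L1 miss wb→B3 [-]
  8 | W B1 → L1 hit [D]
  9 | R B1 → L1 hit [D]
  10 | R B2 → L0 miss [-]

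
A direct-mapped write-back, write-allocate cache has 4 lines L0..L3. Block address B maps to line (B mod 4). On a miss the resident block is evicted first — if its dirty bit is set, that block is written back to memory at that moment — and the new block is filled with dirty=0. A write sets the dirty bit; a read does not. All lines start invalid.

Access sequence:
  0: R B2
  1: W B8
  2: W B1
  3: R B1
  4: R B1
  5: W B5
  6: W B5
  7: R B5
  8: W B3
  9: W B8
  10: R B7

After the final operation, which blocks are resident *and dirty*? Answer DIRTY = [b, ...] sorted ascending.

0: R B2 -> L2 miss  d=-]
1: W B8 -> L0 miss  d=D]
2: W B1 -> L1 miss  d=D]
3: R B1 -> L1 hit  d=D]
4: R B1 -> L1 hit  d=D]
5: W B5 -> L1 miss wb->B1  d=D]
6: W B5 -> L1 hit  d=D]
7: R B5 -> L1 hit  d=D]
8: W B3 -> L3 miss  d=D]
9: W B8 -> L0 hit  d=D]
10: R B7 -> L3 miss wb->B3  d=-]

DIRTY = [5, 8]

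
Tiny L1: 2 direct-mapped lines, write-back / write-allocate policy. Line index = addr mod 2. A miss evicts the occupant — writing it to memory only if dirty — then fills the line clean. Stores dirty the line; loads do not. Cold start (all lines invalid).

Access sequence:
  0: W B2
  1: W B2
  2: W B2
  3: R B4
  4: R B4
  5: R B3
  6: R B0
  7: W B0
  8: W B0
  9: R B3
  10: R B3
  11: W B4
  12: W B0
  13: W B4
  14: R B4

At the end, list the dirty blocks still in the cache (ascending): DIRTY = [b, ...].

DIRTY = [4]

0: W B2 -> L0 miss  d=D]
1: W B2 -> L0 hit  d=D]
2: W B2 -> L0 hit  d=D]
3: R B4 -> L0 miss wb->B2  d=-]
4: R B4 -> L0 hit  d=-]
5: R B3 -> L1 miss  d=-]
6: R B0 -> L0 miss  d=-]
7: W B0 -> L0 hit  d=D]
8: W B0 -> L0 hit  d=D]
9: R B3 -> L1 hit  d=-]
10: R B3 -> L1 hit  d=-]
11: W B4 -> L0 miss wb->B0  d=D]
12: W B0 -> L0 miss wb->B4  d=D]
13: W B4 -> L0 miss wb->B0  d=D]
14: R B4 -> L0 hit  d=D]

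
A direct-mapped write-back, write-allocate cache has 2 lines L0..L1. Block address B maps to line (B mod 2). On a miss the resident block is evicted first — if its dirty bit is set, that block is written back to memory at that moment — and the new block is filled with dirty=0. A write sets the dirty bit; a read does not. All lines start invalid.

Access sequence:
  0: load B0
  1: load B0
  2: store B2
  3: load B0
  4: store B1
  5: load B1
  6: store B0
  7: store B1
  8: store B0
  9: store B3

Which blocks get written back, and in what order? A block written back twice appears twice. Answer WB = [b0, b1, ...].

WB = [2, 1]

0: R B0 -> L0 miss  d=-]
1: R B0 -> L0 hit  d=-]
2: W B2 -> L0 miss  d=D]
3: R B0 -> L0 miss wb->B2  d=-]
4: W B1 -> L1 miss  d=D]
5: R B1 -> L1 hit  d=D]
6: W B0 -> L0 hit  d=D]
7: W B1 -> L1 hit  d=D]
8: W B0 -> L0 hit  d=D]
9: W B3 -> L1 miss wb->B1  d=D]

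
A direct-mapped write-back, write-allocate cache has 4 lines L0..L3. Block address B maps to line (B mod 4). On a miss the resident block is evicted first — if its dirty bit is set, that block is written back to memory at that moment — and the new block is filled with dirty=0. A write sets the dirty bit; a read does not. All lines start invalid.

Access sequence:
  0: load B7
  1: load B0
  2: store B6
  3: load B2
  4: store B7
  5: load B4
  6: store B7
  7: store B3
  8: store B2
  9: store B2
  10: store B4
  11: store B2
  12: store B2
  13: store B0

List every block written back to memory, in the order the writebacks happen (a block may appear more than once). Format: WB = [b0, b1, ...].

WB = [6, 7, 4]

  0 | R B7 → L3 miss [-]
  1 | R B0 → L0 miss [-]
  2 | W B6 → L2 miss [D]
  3 | R B2 → L2 miss wb→B6 [-]
  4 | W B7 → L3 hit [D]
  5 | R B4 → L0 miss [-]
  6 | W B7 → L3 hit [D]
  7 | W B3 → L3 miss wb→B7 [D]
  8 | W B2 → L2 hit [D]
  9 | W B2 → L2 hit [D]
  10 | W B4 → L0 hit [D]
  11 | W B2 → L2 hit [D]
  12 | W B2 → L2 hit [D]
  13 | W B0 → L0 miss wb→B4 [D]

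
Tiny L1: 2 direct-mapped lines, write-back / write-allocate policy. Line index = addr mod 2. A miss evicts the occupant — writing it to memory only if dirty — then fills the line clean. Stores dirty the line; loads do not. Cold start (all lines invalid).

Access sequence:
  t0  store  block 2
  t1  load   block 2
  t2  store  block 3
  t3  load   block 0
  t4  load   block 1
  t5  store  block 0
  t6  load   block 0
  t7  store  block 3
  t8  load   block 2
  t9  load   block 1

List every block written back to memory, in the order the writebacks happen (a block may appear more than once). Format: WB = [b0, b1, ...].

WB = [2, 3, 0, 3]

0: W B2 → L0 miss [D]
1: R B2 → L0 hit [D]
2: W B3 → L1 miss [D]
3: R B0 → L0 miss wb→B2 [-]
4: R B1 → L1 miss wb→B3 [-]
5: W B0 → L0 hit [D]
6: R B0 → L0 hit [D]
7: W B3 → L1 miss [D]
8: R B2 → L0 miss wb→B0 [-]
9: R B1 → L1 miss wb→B3 [-]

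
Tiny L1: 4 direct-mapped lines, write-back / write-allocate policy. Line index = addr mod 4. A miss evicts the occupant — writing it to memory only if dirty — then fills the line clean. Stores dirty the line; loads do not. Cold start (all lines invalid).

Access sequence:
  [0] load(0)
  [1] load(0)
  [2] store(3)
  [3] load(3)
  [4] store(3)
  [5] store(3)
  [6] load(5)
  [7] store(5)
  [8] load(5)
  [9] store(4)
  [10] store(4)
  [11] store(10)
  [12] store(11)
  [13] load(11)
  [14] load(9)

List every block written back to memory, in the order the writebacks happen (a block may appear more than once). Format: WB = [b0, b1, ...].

  0 | R B0 → L0 miss [-]
  1 | R B0 → L0 hit [-]
  2 | W B3 → L3 miss [D]
  3 | R B3 → L3 hit [D]
  4 | W B3 → L3 hit [D]
  5 | W B3 → L3 hit [D]
  6 | R B5 → L1 miss [-]
  7 | W B5 → L1 hit [D]
  8 | R B5 → L1 hit [D]
  9 | W B4 → L0 miss [D]
  10 | W B4 → L0 hit [D]
  11 | W B10 → L2 miss [D]
  12 | W B11 → L3 miss wb→B3 [D]
  13 | R B11 → L3 hit [D]
  14 | R B9 → L1 miss wb→B5 [-]

WB = [3, 5]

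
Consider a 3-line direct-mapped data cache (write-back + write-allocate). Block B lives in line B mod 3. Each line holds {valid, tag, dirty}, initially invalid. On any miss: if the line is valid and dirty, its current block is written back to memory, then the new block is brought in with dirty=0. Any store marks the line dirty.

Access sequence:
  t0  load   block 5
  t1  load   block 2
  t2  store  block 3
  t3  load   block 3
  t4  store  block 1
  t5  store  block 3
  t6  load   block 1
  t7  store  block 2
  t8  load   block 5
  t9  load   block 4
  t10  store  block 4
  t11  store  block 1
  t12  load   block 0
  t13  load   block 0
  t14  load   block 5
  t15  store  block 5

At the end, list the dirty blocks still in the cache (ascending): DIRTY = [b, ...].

DIRTY = [1, 5]

0: R B5 -> L2 miss  d=-]
1: R B2 -> L2 miss  d=-]
2: W B3 -> L0 miss  d=D]
3: R B3 -> L0 hit  d=D]
4: W B1 -> L1 miss  d=D]
5: W B3 -> L0 hit  d=D]
6: R B1 -> L1 hit  d=D]
7: W B2 -> L2 hit  d=D]
8: R B5 -> L2 miss wb->B2  d=-]
9: R B4 -> L1 miss wb->B1  d=-]
10: W B4 -> L1 hit  d=D]
11: W B1 -> L1 miss wb->B4  d=D]
12: R B0 -> L0 miss wb->B3  d=-]
13: R B0 -> L0 hit  d=-]
14: R B5 -> L2 hit  d=-]
15: W B5 -> L2 hit  d=D]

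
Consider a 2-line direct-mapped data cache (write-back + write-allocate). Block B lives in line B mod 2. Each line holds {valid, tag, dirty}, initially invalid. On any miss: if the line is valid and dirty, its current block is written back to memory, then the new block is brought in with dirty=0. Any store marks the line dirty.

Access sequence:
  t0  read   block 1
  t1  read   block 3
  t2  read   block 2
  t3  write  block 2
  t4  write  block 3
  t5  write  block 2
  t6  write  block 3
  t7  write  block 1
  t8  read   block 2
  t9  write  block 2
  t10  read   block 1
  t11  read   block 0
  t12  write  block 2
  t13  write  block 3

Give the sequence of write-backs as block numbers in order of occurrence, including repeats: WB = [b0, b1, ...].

  0 | R B1 → L1 miss [-]
  1 | R B3 → L1 miss [-]
  2 | R B2 → L0 miss [-]
  3 | W B2 → L0 hit [D]
  4 | W B3 → L1 hit [D]
  5 | W B2 → L0 hit [D]
  6 | W B3 → L1 hit [D]
  7 | W B1 → L1 miss wb→B3 [D]
  8 | R B2 → L0 hit [D]
  9 | W B2 → L0 hit [D]
  10 | R B1 → L1 hit [D]
  11 | R B0 → L0 miss wb→B2 [-]
  12 | W B2 → L0 miss [D]
  13 | W B3 → L1 miss wb→B1 [D]

WB = [3, 2, 1]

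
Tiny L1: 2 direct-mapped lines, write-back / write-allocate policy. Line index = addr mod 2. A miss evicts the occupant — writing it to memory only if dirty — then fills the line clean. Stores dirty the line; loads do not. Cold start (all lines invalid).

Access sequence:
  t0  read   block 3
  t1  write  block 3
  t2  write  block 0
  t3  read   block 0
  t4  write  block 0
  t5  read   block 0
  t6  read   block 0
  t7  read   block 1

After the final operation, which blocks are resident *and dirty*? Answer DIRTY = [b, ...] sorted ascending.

  0 | R B3 → L1 miss [-]
  1 | W B3 → L1 hit [D]
  2 | W B0 → L0 miss [D]
  3 | R B0 → L0 hit [D]
  4 | W B0 → L0 hit [D]
  5 | R B0 → L0 hit [D]
  6 | R B0 → L0 hit [D]
  7 | R B1 → L1 miss wb→B3 [-]

DIRTY = [0]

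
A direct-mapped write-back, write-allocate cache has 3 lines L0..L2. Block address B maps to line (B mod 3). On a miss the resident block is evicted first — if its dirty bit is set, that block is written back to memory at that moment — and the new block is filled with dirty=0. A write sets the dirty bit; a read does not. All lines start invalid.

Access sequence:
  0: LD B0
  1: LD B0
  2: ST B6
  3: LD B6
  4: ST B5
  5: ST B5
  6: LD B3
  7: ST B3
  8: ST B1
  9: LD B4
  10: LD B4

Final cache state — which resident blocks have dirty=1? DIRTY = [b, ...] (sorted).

0: R B0 -> L0 miss  d=-]
1: R B0 -> L0 hit  d=-]
2: W B6 -> L0 miss  d=D]
3: R B6 -> L0 hit  d=D]
4: W B5 -> L2 miss  d=D]
5: W B5 -> L2 hit  d=D]
6: R B3 -> L0 miss wb->B6  d=-]
7: W B3 -> L0 hit  d=D]
8: W B1 -> L1 miss  d=D]
9: R B4 -> L1 miss wb->B1  d=-]
10: R B4 -> L1 hit  d=-]

DIRTY = [3, 5]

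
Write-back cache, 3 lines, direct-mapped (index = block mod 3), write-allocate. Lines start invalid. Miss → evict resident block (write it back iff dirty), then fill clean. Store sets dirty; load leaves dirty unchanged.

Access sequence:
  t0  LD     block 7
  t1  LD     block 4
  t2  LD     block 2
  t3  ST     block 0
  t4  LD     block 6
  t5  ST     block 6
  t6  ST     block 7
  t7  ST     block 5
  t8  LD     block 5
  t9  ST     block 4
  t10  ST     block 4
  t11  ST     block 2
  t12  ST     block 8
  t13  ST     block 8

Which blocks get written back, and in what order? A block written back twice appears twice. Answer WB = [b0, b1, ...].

  0 | R B7 → L1 miss [-]
  1 | R B4 → L1 miss [-]
  2 | R B2 → L2 miss [-]
  3 | W B0 → L0 miss [D]
  4 | R B6 → L0 miss wb→B0 [-]
  5 | W B6 → L0 hit [D]
  6 | W B7 → L1 miss [D]
  7 | W B5 → L2 miss [D]
  8 | R B5 → L2 hit [D]
  9 | W B4 → L1 miss wb→B7 [D]
  10 | W B4 → L1 hit [D]
  11 | W B2 → L2 miss wb→B5 [D]
  12 | W B8 → L2 miss wb→B2 [D]
  13 | W B8 → L2 hit [D]

WB = [0, 7, 5, 2]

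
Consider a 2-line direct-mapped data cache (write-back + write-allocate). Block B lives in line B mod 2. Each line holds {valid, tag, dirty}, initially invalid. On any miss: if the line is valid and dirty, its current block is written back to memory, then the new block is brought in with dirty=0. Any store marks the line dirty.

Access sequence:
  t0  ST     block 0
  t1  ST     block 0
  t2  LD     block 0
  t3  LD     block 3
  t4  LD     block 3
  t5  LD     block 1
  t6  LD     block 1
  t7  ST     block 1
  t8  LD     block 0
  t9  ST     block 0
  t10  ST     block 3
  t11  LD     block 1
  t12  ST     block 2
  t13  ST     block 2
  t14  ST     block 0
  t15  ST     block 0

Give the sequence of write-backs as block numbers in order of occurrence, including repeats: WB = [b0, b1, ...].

  0 | W B0 → L0 miss [D]
  1 | W B0 → L0 hit [D]
  2 | R B0 → L0 hit [D]
  3 | R B3 → L1 miss [-]
  4 | R B3 → L1 hit [-]
  5 | R B1 → L1 miss [-]
  6 | R B1 → L1 hit [-]
  7 | W B1 → L1 hit [D]
  8 | R B0 → L0 hit [D]
  9 | W B0 → L0 hit [D]
  10 | W B3 → L1 miss wb→B1 [D]
  11 | R B1 → L1 miss wb→B3 [-]
  12 | W B2 → L0 miss wb→B0 [D]
  13 | W B2 → L0 hit [D]
  14 | W B0 → L0 miss wb→B2 [D]
  15 | W B0 → L0 hit [D]

WB = [1, 3, 0, 2]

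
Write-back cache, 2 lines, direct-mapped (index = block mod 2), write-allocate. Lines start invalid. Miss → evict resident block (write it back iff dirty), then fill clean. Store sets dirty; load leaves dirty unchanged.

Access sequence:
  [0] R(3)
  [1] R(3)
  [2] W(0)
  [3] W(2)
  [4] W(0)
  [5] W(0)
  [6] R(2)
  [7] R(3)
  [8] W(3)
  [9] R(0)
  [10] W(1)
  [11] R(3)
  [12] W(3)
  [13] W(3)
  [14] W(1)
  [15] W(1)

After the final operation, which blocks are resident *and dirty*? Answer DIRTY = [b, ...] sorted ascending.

  0 | R B3 → L1 miss [-]
  1 | R B3 → L1 hit [-]
  2 | W B0 → L0 miss [D]
  3 | W B2 → L0 miss wb→B0 [D]
  4 | W B0 → L0 miss wb→B2 [D]
  5 | W B0 → L0 hit [D]
  6 | R B2 → L0 miss wb→B0 [-]
  7 | R B3 → L1 hit [-]
  8 | W B3 → L1 hit [D]
  9 | R B0 → L0 miss [-]
  10 | W B1 → L1 miss wb→B3 [D]
  11 | R B3 → L1 miss wb→B1 [-]
  12 | W B3 → L1 hit [D]
  13 | W B3 → L1 hit [D]
  14 | W B1 → L1 miss wb→B3 [D]
  15 | W B1 → L1 hit [D]

DIRTY = [1]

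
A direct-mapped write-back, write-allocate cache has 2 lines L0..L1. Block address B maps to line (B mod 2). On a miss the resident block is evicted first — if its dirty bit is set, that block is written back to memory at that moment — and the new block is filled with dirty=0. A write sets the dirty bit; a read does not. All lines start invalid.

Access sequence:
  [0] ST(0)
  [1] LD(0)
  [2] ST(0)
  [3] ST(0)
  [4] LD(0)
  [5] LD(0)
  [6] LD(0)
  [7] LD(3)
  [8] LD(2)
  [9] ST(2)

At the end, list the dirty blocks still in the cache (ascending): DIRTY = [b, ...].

DIRTY = [2]

0: W B0 -> L0 miss  d=D]
1: R B0 -> L0 hit  d=D]
2: W B0 -> L0 hit  d=D]
3: W B0 -> L0 hit  d=D]
4: R B0 -> L0 hit  d=D]
5: R B0 -> L0 hit  d=D]
6: R B0 -> L0 hit  d=D]
7: R B3 -> L1 miss  d=-]
8: R B2 -> L0 miss wb->B0  d=-]
9: W B2 -> L0 hit  d=D]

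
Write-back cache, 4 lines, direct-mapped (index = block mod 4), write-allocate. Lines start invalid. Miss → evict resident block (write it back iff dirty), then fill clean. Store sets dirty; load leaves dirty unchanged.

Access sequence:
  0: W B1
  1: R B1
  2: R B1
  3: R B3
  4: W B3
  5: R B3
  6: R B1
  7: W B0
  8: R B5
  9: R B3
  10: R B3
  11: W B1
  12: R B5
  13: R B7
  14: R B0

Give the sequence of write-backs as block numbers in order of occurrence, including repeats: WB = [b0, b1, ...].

WB = [1, 1, 3]

0: W B1 → L1 miss [D]
1: R B1 → L1 hit [D]
2: R B1 → L1 hit [D]
3: R B3 → L3 miss [-]
4: W B3 → L3 hit [D]
5: R B3 → L3 hit [D]
6: R B1 → L1 hit [D]
7: W B0 → L0 miss [D]
8: R B5 → L1 miss wb→B1 [-]
9: R B3 → L3 hit [D]
10: R B3 → L3 hit [D]
11: W B1 → L1 miss [D]
12: R B5 → L1 miss wb→B1 [-]
13: R B7 → L3 miss wb→B3 [-]
14: R B0 → L0 hit [D]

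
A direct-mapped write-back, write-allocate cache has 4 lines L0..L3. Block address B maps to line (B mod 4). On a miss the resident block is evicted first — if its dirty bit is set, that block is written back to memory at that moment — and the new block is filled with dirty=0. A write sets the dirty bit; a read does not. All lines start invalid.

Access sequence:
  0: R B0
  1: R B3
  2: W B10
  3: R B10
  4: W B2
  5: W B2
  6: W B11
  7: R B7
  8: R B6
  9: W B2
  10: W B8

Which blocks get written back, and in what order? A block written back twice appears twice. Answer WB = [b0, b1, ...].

0: R B0 → L0 miss [-]
1: R B3 → L3 miss [-]
2: W B10 → L2 miss [D]
3: R B10 → L2 hit [D]
4: W B2 → L2 miss wb→B10 [D]
5: W B2 → L2 hit [D]
6: W B11 → L3 miss [D]
7: R B7 → L3 miss wb→B11 [-]
8: R B6 → L2 miss wb→B2 [-]
9: W B2 → L2 miss [D]
10: W B8 → L0 miss [D]

WB = [10, 11, 2]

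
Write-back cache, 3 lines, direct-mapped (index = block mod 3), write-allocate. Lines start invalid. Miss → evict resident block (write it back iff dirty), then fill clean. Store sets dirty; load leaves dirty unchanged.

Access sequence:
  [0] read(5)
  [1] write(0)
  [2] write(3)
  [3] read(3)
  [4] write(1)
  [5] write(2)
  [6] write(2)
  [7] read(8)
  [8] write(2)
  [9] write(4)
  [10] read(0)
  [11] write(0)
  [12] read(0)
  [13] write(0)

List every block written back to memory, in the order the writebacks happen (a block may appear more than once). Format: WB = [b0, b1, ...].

0: R B5 → L2 miss [-]
1: W B0 → L0 miss [D]
2: W B3 → L0 miss wb→B0 [D]
3: R B3 → L0 hit [D]
4: W B1 → L1 miss [D]
5: W B2 → L2 miss [D]
6: W B2 → L2 hit [D]
7: R B8 → L2 miss wb→B2 [-]
8: W B2 → L2 miss [D]
9: W B4 → L1 miss wb→B1 [D]
10: R B0 → L0 miss wb→B3 [-]
11: W B0 → L0 hit [D]
12: R B0 → L0 hit [D]
13: W B0 → L0 hit [D]

WB = [0, 2, 1, 3]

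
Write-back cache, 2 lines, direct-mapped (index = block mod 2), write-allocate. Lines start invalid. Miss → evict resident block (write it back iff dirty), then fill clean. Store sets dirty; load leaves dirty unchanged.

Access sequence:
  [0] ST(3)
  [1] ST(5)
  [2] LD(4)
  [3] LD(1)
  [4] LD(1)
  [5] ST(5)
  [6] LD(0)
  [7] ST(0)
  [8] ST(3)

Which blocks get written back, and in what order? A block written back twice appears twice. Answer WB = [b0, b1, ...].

WB = [3, 5, 5]

  0 | W B3 → L1 miss [D]
  1 | W B5 → L1 miss wb→B3 [D]
  2 | R B4 → L0 miss [-]
  3 | R B1 → L1 miss wb→B5 [-]
  4 | R B1 → L1 hit [-]
  5 | W B5 → L1 miss [D]
  6 | R B0 → L0 miss [-]
  7 | W B0 → L0 hit [D]
  8 | W B3 → L1 miss wb→B5 [D]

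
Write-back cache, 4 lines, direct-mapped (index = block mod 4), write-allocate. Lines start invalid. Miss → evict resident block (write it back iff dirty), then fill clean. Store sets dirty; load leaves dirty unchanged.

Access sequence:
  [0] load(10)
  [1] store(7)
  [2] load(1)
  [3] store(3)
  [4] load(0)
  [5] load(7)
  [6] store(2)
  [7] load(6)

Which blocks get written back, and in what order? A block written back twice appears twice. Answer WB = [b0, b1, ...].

  0 | R B10 → L2 miss [-]
  1 | W B7 → L3 miss [D]
  2 | R B1 → L1 miss [-]
  3 | W B3 → L3 miss wb→B7 [D]
  4 | R B0 → L0 miss [-]
  5 | R B7 → L3 miss wb→B3 [-]
  6 | W B2 → L2 miss [D]
  7 | R B6 → L2 miss wb→B2 [-]

WB = [7, 3, 2]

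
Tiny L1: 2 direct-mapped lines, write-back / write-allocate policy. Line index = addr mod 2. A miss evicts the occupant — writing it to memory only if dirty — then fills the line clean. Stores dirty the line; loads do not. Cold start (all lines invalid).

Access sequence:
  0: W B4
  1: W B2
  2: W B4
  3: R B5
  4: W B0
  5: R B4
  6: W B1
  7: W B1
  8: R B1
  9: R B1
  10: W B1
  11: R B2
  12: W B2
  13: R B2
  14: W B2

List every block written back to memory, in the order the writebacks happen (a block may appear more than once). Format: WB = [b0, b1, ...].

0: W B4 -> L0 miss  d=D]
1: W B2 -> L0 miss wb->B4  d=D]
2: W B4 -> L0 miss wb->B2  d=D]
3: R B5 -> L1 miss  d=-]
4: W B0 -> L0 miss wb->B4  d=D]
5: R B4 -> L0 miss wb->B0  d=-]
6: W B1 -> L1 miss  d=D]
7: W B1 -> L1 hit  d=D]
8: R B1 -> L1 hit  d=D]
9: R B1 -> L1 hit  d=D]
10: W B1 -> L1 hit  d=D]
11: R B2 -> L0 miss  d=-]
12: W B2 -> L0 hit  d=D]
13: R B2 -> L0 hit  d=D]
14: W B2 -> L0 hit  d=D]

WB = [4, 2, 4, 0]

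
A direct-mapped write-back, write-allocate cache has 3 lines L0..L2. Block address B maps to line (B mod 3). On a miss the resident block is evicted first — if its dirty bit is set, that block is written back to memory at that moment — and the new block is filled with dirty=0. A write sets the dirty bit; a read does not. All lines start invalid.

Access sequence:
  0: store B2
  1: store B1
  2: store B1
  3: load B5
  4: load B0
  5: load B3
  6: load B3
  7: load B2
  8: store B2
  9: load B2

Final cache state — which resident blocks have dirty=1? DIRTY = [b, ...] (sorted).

  0 | W B2 → L2 miss [D]
  1 | W B1 → L1 miss [D]
  2 | W B1 → L1 hit [D]
  3 | R B5 → L2 miss wb→B2 [-]
  4 | R B0 → L0 miss [-]
  5 | R B3 → L0 miss [-]
  6 | R B3 → L0 hit [-]
  7 | R B2 → L2 miss [-]
  8 | W B2 → L2 hit [D]
  9 | R B2 → L2 hit [D]

DIRTY = [1, 2]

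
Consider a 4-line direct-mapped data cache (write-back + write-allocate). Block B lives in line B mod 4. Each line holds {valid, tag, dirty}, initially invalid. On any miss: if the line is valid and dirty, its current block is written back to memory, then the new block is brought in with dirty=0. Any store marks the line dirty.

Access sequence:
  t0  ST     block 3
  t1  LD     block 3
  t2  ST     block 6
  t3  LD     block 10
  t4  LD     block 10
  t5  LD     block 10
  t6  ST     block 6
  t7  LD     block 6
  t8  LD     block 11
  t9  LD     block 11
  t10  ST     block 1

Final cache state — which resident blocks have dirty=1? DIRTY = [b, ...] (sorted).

DIRTY = [1, 6]

0: W B3 -> L3 miss  d=D]
1: R B3 -> L3 hit  d=D]
2: W B6 -> L2 miss  d=D]
3: R B10 -> L2 miss wb->B6  d=-]
4: R B10 -> L2 hit  d=-]
5: R B10 -> L2 hit  d=-]
6: W B6 -> L2 miss  d=D]
7: R B6 -> L2 hit  d=D]
8: R B11 -> L3 miss wb->B3  d=-]
9: R B11 -> L3 hit  d=-]
10: W B1 -> L1 miss  d=D]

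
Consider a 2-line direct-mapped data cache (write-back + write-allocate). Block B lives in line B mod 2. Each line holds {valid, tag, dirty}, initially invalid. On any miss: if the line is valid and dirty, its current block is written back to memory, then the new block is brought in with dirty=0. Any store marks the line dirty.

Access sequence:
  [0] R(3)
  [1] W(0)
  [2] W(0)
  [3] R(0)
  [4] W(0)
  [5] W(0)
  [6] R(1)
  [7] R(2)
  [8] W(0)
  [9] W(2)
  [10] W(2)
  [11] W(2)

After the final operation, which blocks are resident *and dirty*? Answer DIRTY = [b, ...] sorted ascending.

DIRTY = [2]

  0 | R B3 → L1 miss [-]
  1 | W B0 → L0 miss [D]
  2 | W B0 → L0 hit [D]
  3 | R B0 → L0 hit [D]
  4 | W B0 → L0 hit [D]
  5 | W B0 → L0 hit [D]
  6 | R B1 → L1 miss [-]
  7 | R B2 → L0 miss wb→B0 [-]
  8 | W B0 → L0 miss [D]
  9 | W B2 → L0 miss wb→B0 [D]
  10 | W B2 → L0 hit [D]
  11 | W B2 → L0 hit [D]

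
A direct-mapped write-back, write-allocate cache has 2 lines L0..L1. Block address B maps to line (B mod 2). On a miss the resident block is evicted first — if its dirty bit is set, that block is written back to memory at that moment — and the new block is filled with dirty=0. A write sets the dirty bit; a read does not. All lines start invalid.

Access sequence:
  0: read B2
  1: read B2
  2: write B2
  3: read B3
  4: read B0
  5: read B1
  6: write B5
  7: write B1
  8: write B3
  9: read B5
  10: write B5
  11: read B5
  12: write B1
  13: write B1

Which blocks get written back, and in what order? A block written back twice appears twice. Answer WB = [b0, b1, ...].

0: R B2 -> L0 miss  d=-]
1: R B2 -> L0 hit  d=-]
2: W B2 -> L0 hit  d=D]
3: R B3 -> L1 miss  d=-]
4: R B0 -> L0 miss wb->B2  d=-]
5: R B1 -> L1 miss  d=-]
6: W B5 -> L1 miss  d=D]
7: W B1 -> L1 miss wb->B5  d=D]
8: W B3 -> L1 miss wb->B1  d=D]
9: R B5 -> L1 miss wb->B3  d=-]
10: W B5 -> L1 hit  d=D]
11: R B5 -> L1 hit  d=D]
12: W B1 -> L1 miss wb->B5  d=D]
13: W B1 -> L1 hit  d=D]

WB = [2, 5, 1, 3, 5]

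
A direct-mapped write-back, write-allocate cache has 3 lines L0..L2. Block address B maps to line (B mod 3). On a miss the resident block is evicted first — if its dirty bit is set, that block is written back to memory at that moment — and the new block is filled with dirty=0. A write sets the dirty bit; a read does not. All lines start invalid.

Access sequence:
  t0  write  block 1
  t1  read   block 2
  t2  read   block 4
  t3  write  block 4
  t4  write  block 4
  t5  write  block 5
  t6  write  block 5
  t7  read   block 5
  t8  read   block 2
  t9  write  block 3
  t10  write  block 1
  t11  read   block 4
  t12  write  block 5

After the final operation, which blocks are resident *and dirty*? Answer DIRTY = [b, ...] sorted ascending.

DIRTY = [3, 5]

  0 | W B1 → L1 miss [D]
  1 | R B2 → L2 miss [-]
  2 | R B4 → L1 miss wb→B1 [-]
  3 | W B4 → L1 hit [D]
  4 | W B4 → L1 hit [D]
  5 | W B5 → L2 miss [D]
  6 | W B5 → L2 hit [D]
  7 | R B5 → L2 hit [D]
  8 | R B2 → L2 miss wb→B5 [-]
  9 | W B3 → L0 miss [D]
  10 | W B1 → L1 miss wb→B4 [D]
  11 | R B4 → L1 miss wb→B1 [-]
  12 | W B5 → L2 miss [D]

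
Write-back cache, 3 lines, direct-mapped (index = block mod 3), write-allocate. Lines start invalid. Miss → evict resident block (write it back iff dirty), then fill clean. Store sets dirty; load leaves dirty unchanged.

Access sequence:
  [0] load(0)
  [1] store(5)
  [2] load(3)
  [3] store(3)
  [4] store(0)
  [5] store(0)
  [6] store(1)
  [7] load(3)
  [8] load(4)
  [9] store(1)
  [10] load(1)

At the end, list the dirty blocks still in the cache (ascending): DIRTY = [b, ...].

DIRTY = [1, 5]

  0 | R B0 → L0 miss [-]
  1 | W B5 → L2 miss [D]
  2 | R B3 → L0 miss [-]
  3 | W B3 → L0 hit [D]
  4 | W B0 → L0 miss wb→B3 [D]
  5 | W B0 → L0 hit [D]
  6 | W B1 → L1 miss [D]
  7 | R B3 → L0 miss wb→B0 [-]
  8 | R B4 → L1 miss wb→B1 [-]
  9 | W B1 → L1 miss [D]
  10 | R B1 → L1 hit [D]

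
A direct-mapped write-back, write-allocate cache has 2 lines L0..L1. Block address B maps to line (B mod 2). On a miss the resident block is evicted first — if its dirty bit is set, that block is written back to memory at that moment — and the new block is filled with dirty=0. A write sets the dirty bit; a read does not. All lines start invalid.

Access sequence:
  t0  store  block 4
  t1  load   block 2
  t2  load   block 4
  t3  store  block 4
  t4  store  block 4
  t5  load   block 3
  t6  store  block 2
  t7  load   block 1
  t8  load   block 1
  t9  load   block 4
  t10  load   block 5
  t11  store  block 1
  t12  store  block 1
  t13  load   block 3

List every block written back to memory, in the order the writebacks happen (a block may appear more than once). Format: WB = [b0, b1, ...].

WB = [4, 4, 2, 1]

0: W B4 → L0 miss [D]
1: R B2 → L0 miss wb→B4 [-]
2: R B4 → L0 miss [-]
3: W B4 → L0 hit [D]
4: W B4 → L0 hit [D]
5: R B3 → L1 miss [-]
6: W B2 → L0 miss wb→B4 [D]
7: R B1 → L1 miss [-]
8: R B1 → L1 hit [-]
9: R B4 → L0 miss wb→B2 [-]
10: R B5 → L1 miss [-]
11: W B1 → L1 miss [D]
12: W B1 → L1 hit [D]
13: R B3 → L1 miss wb→B1 [-]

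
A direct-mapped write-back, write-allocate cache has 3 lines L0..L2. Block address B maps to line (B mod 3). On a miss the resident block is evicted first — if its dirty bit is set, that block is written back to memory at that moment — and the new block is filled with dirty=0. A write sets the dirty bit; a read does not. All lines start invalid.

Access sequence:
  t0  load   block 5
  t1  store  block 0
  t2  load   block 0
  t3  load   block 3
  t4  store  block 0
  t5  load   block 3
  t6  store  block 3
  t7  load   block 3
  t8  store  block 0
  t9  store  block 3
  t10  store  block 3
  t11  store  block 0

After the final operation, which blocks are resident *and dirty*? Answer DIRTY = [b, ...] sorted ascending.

0: R B5 -> L2 miss  d=-]
1: W B0 -> L0 miss  d=D]
2: R B0 -> L0 hit  d=D]
3: R B3 -> L0 miss wb->B0  d=-]
4: W B0 -> L0 miss  d=D]
5: R B3 -> L0 miss wb->B0  d=-]
6: W B3 -> L0 hit  d=D]
7: R B3 -> L0 hit  d=D]
8: W B0 -> L0 miss wb->B3  d=D]
9: W B3 -> L0 miss wb->B0  d=D]
10: W B3 -> L0 hit  d=D]
11: W B0 -> L0 miss wb->B3  d=D]

DIRTY = [0]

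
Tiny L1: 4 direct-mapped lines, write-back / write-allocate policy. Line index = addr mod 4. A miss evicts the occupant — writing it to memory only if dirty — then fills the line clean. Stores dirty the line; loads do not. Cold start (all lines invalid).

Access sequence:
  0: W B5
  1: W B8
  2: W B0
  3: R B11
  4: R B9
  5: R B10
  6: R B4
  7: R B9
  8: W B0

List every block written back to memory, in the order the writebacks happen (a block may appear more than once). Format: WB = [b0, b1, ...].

WB = [8, 5, 0]

0: W B5 → L1 miss [D]
1: W B8 → L0 miss [D]
2: W B0 → L0 miss wb→B8 [D]
3: R B11 → L3 miss [-]
4: R B9 → L1 miss wb→B5 [-]
5: R B10 → L2 miss [-]
6: R B4 → L0 miss wb→B0 [-]
7: R B9 → L1 hit [-]
8: W B0 → L0 miss [D]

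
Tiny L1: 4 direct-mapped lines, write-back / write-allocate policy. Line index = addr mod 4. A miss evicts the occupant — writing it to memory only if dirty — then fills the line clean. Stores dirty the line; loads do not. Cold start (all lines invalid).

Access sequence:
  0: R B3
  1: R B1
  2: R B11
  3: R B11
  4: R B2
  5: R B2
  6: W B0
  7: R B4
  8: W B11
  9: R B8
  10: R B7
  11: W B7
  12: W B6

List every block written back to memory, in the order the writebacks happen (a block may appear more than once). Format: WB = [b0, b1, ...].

0: R B3 → L3 miss [-]
1: R B1 → L1 miss [-]
2: R B11 → L3 miss [-]
3: R B11 → L3 hit [-]
4: R B2 → L2 miss [-]
5: R B2 → L2 hit [-]
6: W B0 → L0 miss [D]
7: R B4 → L0 miss wb→B0 [-]
8: W B11 → L3 hit [D]
9: R B8 → L0 miss [-]
10: R B7 → L3 miss wb→B11 [-]
11: W B7 → L3 hit [D]
12: W B6 → L2 miss [D]

WB = [0, 11]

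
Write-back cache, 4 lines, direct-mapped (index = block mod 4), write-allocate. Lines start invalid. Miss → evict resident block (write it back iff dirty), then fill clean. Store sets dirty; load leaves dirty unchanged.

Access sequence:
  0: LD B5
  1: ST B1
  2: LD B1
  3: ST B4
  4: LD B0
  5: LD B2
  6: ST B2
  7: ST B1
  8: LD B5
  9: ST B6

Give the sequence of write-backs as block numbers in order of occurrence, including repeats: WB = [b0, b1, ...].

WB = [4, 1, 2]

0: R B5 → L1 miss [-]
1: W B1 → L1 miss [D]
2: R B1 → L1 hit [D]
3: W B4 → L0 miss [D]
4: R B0 → L0 miss wb→B4 [-]
5: R B2 → L2 miss [-]
6: W B2 → L2 hit [D]
7: W B1 → L1 hit [D]
8: R B5 → L1 miss wb→B1 [-]
9: W B6 → L2 miss wb→B2 [D]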